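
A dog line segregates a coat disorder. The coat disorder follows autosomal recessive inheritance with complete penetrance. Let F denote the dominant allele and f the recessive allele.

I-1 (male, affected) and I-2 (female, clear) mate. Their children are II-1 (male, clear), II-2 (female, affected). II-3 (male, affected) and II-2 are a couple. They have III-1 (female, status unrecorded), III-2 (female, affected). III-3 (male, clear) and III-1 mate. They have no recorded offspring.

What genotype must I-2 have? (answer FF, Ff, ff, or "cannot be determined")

From phenotype alone, I-2 is FF or Ff.
I-2 is clear so carries F and passed f to II-2 (ff), so I-2 is Ff.

Ff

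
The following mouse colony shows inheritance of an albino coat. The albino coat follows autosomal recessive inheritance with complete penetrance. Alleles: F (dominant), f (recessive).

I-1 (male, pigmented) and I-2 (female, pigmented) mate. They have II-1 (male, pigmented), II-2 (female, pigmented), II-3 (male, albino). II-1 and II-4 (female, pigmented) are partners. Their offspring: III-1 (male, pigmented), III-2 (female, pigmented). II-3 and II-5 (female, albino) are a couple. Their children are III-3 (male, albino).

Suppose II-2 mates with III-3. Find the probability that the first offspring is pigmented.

2/3

I-1 is pigmented so carries F and passed f to II-3 (ff), so I-1 is Ff.
I-2 is pigmented so carries F and passed f to II-3 (ff), so I-2 is Ff.
II-2 is a pigmented offspring of I-1 (Ff) × I-2 (Ff), whose cross gives 1/4 FF : 1/2 Ff : 1/4 ff; conditioning on being pigmented, II-2 is FF with probability 1/3, Ff with probability 2/3.
III-3 is albino, so III-3 is ff.
Summing over parental genotype combinations, P(offspring is pigmented) = 1/3·1 + 2/3·1/2 = 2/3.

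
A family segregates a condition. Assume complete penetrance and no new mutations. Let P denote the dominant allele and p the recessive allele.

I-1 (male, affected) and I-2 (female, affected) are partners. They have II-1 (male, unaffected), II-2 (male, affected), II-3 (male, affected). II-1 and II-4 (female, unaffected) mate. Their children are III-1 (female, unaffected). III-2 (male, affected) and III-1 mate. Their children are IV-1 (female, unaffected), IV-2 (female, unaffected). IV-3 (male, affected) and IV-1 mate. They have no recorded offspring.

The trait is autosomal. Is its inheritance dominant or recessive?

dominant

I-1 and I-2 are both affected yet have an unaffected child II-1. Under a recessive model two affected parents are homozygous and every child would be affected, so the trait cannot be recessive.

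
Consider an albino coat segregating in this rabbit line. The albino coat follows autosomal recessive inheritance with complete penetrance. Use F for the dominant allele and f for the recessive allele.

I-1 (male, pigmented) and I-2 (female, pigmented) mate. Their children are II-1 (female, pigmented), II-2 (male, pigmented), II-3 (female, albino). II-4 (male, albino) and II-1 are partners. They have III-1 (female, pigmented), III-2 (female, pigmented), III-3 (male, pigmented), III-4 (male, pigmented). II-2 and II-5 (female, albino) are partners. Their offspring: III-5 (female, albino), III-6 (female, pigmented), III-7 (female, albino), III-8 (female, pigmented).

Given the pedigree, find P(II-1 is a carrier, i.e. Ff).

1/9

I-1 is pigmented so carries F and passed f to II-3 (ff), so I-1 is Ff.
I-2 is pigmented so carries F and passed f to II-3 (ff), so I-2 is Ff.
Their cross gives offspring ratios 1/4 FF : 1/2 Ff : 1/4 ff. Conditioning on II-1 being pigmented, P(Ff) = 1/2 / 3/4 = 2/3 before taking II-1's own offspring into account.
II-4 is albino, so II-4 is ff.
Now use II-1's offspring. Probability of each recorded status — pigmented daughter III-1: 1/2 if II-1 is Ff, 1 if FF; pigmented daughter III-2: 1/2 if II-1 is Ff, 1 if FF; pigmented son III-3: 1/2 if II-1 is Ff, 1 if FF; pigmented son III-4: 1/2 if II-1 is Ff, 1 if FF.
Bayes: P(Ff) = 2/3·1/16 / (2/3·1/16 + 1/3·1) = 1/9.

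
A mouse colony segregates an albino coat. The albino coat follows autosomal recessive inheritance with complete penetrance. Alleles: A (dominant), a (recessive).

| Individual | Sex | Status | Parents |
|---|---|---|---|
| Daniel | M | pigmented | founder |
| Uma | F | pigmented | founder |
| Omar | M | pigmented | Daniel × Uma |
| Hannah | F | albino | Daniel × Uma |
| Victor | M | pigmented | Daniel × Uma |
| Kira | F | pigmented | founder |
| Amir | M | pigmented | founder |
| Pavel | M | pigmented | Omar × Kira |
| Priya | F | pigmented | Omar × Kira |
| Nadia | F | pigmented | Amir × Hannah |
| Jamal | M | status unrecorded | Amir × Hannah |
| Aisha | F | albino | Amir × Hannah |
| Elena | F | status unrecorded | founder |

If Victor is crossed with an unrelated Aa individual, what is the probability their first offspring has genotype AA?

1/3

Daniel is pigmented so carries A and passed a to Hannah (aa), so Daniel is Aa.
Uma is pigmented so carries A and passed a to Hannah (aa), so Uma is Aa.
Victor is a pigmented offspring of Daniel (Aa) × Uma (Aa), whose cross gives 1/4 AA : 1/2 Aa : 1/4 aa; conditioning on being pigmented, Victor is AA with probability 1/3, Aa with probability 2/3.
Summing over parental genotype combinations, P(offspring has genotype AA) = 1/3·1/2 + 2/3·1/4 = 1/3.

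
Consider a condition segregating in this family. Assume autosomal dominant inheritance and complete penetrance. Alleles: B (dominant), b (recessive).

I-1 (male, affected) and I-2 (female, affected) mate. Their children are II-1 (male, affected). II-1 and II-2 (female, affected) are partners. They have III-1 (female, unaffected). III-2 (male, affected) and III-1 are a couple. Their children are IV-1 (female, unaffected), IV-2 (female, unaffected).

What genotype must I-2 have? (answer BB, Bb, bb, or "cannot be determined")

I-2's phenotype allows BB or Bb, and no parent or child forces a single allele at both positions; consistent genotype assignments exist with I-2 as BB or Bb.

cannot be determined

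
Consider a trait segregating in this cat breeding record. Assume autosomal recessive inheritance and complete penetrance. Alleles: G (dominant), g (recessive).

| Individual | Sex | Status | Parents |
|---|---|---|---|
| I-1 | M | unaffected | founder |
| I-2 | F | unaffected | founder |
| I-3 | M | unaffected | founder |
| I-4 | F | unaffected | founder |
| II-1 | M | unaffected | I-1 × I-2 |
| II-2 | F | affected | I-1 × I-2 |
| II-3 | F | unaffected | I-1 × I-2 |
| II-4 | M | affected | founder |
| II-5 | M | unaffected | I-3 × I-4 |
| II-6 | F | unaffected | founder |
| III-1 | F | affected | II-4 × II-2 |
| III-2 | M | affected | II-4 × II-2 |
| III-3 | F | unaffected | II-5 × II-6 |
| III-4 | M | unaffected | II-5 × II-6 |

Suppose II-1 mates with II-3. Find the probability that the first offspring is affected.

I-1 is unaffected so carries G and passed g to II-2 (gg), so I-1 is Gg.
I-2 is unaffected so carries G and passed g to II-2 (gg), so I-2 is Gg.
II-1 is an unaffected offspring of I-1 (Gg) × I-2 (Gg), whose cross gives 1/4 GG : 1/2 Gg : 1/4 gg; conditioning on being unaffected, II-1 is GG with probability 1/3, Gg with probability 2/3.
II-3 is an unaffected offspring of I-1 (Gg) × I-2 (Gg), whose cross gives 1/4 GG : 1/2 Gg : 1/4 gg; conditioning on being unaffected, II-3 is GG with probability 1/3, Gg with probability 2/3.
Summing over parental genotype combinations, P(offspring is affected) = 4/9·1/4 = 1/9.

1/9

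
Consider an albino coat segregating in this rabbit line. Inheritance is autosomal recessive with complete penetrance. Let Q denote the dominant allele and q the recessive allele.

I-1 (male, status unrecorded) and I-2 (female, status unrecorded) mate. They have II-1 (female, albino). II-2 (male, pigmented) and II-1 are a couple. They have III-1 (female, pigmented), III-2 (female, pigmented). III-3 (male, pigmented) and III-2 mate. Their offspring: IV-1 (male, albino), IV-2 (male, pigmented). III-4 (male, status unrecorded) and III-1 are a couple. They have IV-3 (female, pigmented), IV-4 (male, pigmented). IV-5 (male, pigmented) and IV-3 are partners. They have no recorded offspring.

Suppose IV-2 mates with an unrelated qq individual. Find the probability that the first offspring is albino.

III-3 is pigmented so carries Q and passed q to IV-1 (qq), so III-3 is Qq.
III-2 is pigmented so carries Q and received q from II-1 (qq), so III-2 is Qq.
IV-2 is a pigmented offspring of III-3 (Qq) × III-2 (Qq), whose cross gives 1/4 QQ : 1/2 Qq : 1/4 qq; conditioning on being pigmented, IV-2 is QQ with probability 1/3, Qq with probability 2/3.
Summing over parental genotype combinations, P(offspring is albino) = 2/3·1/2 = 1/3.

1/3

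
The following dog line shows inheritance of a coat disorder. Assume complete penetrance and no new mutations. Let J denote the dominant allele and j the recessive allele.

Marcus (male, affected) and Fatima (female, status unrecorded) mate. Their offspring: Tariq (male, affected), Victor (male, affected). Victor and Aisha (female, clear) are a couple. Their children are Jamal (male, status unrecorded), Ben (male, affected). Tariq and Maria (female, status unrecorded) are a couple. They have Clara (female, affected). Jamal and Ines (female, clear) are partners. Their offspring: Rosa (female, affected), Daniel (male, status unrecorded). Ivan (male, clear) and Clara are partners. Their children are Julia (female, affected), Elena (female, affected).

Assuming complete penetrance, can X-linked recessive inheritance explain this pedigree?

No

Under X-linked recessive, Julia (affected, female) cannot arise from Ivan (clear) × Clara (affected).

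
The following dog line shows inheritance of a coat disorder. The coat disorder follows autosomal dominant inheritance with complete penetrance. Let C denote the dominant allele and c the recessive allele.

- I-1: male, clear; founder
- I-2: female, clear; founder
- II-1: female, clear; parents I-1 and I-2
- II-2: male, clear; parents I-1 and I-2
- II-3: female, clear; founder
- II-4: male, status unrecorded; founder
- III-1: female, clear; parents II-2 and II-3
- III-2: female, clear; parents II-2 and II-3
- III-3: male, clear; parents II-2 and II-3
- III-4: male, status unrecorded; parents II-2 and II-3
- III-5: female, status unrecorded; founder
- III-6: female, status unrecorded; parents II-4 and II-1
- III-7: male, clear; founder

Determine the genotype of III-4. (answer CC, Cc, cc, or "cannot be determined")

From phenotype alone, III-4 is CC or Cc or cc.
III-4 received c from II-2 (cc) and received c from II-3 (cc), so III-4 is cc.

cc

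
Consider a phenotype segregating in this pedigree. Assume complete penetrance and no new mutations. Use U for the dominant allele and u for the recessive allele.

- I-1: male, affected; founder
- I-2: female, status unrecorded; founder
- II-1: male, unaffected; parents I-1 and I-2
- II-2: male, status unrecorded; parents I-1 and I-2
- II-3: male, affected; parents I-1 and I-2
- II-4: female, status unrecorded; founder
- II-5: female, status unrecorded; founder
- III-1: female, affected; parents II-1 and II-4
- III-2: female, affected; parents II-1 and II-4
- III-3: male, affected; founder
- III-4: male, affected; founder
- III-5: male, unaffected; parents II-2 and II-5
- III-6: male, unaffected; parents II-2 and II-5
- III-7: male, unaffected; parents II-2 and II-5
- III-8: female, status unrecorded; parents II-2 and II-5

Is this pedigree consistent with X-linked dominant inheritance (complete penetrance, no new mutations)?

Yes

A consistent assignment under X-linked dominant exists: I-1 X^U Y, I-2 X^U X^u, II-1 X^u Y, II-2 X^U Y, II-3 X^U Y, II-4 X^U X^U, II-5 X^U X^u, III-1 X^U X^u, III-2 X^U X^u, III-3 X^U Y, III-4 X^U Y, III-5 X^u Y, III-6 X^u Y, III-7 X^u Y, III-8 X^U X^U.
In this assignment every recorded phenotype matches its genotype and every non-founder's genotype is obtainable from its parents' genotypes, so the pedigree is consistent.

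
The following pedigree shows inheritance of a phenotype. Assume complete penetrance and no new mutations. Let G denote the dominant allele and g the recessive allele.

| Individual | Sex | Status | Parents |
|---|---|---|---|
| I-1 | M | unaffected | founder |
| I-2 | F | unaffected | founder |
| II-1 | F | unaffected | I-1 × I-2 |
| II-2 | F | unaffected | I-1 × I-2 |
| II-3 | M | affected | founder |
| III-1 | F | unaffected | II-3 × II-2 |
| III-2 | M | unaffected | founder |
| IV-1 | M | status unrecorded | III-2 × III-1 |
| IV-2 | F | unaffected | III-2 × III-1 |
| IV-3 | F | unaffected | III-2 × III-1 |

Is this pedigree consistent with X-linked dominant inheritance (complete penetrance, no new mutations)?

Under X-linked dominant, III-1 (unaffected, female) cannot arise from II-3 (affected) × II-2 (unaffected).

No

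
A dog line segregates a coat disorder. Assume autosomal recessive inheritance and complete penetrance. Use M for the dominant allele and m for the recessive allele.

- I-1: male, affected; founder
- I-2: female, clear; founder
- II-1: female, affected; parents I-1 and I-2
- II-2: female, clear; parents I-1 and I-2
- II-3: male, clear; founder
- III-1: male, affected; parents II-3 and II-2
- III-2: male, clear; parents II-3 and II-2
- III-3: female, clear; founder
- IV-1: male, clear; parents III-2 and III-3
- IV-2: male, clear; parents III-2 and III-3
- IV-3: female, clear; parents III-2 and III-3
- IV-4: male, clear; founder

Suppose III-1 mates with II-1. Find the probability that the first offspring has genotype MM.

0

III-1 is affected, so III-1 is mm.
II-1 is affected, so II-1 is mm.
The cross gives 1 mm, so P(offspring has genotype MM) = 0.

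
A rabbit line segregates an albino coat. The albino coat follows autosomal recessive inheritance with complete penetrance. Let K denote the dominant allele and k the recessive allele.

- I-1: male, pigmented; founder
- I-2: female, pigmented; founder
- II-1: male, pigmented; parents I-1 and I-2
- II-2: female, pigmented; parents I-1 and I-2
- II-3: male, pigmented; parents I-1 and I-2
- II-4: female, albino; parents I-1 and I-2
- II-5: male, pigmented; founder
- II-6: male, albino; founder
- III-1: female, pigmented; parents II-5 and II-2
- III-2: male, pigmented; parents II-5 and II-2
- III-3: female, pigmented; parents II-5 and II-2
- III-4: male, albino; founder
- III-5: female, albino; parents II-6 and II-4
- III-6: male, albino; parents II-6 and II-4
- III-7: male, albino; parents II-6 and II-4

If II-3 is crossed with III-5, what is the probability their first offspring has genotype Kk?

2/3

I-1 is pigmented so carries K and passed k to II-4 (kk), so I-1 is Kk.
I-2 is pigmented so carries K and passed k to II-4 (kk), so I-2 is Kk.
II-3 is a pigmented offspring of I-1 (Kk) × I-2 (Kk), whose cross gives 1/4 KK : 1/2 Kk : 1/4 kk; conditioning on being pigmented, II-3 is KK with probability 1/3, Kk with probability 2/3.
III-5 is albino, so III-5 is kk.
Summing over parental genotype combinations, P(offspring has genotype Kk) = 1/3·1 + 2/3·1/2 = 2/3.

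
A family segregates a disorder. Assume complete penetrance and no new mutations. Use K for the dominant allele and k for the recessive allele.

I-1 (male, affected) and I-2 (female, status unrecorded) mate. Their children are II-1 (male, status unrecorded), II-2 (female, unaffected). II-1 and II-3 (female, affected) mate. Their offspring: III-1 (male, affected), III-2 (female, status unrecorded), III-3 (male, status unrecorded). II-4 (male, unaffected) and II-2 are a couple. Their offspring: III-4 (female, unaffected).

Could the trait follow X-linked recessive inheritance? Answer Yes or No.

Yes

A consistent assignment under X-linked recessive exists: I-1 X^k Y, I-2 X^K X^K, II-1 X^K Y, II-2 X^K X^k, II-3 X^k X^k, II-4 X^K Y, III-1 X^k Y, III-2 X^K X^k, III-3 X^k Y, III-4 X^K X^K.
In this assignment every recorded phenotype matches its genotype and every non-founder's genotype is obtainable from its parents' genotypes, so the pedigree is consistent.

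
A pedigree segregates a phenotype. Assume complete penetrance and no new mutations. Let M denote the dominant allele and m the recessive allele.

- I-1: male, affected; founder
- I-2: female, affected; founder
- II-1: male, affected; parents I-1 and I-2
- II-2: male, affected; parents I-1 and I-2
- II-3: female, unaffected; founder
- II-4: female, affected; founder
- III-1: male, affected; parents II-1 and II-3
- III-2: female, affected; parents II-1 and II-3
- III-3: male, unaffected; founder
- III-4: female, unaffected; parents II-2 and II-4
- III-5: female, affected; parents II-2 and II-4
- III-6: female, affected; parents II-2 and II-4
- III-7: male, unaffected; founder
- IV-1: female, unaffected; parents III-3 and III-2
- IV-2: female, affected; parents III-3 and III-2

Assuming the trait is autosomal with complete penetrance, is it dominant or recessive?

II-2 and II-4 are both affected yet have an unaffected child III-4. Under a recessive model two affected parents are homozygous and every child would be affected, so the trait cannot be recessive.

dominant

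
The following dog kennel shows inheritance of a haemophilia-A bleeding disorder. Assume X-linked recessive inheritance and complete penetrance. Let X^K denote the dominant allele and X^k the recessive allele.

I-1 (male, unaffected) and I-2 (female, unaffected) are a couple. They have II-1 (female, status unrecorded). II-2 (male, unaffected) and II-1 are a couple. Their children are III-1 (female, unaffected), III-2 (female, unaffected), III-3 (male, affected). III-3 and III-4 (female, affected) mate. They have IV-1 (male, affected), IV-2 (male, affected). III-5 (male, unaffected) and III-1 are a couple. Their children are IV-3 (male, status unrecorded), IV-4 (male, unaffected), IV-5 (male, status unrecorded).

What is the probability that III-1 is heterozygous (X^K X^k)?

1/3

II-2 is unaffected, so II-2 is X^K Y.
II-1 received K from I-1 (X^K Y) and passed k to III-3 (X^k Y), so II-1 is X^K X^k.
Their cross gives offspring ratios 1/2 X^K X^K : 1/2 X^K X^k. Conditioning on III-1 being unaffected, P(X^K X^k) = 1/2 / 1 = 1/2 before taking III-1's own offspring into account.
III-5 is unaffected, so III-5 is X^K Y.
Now use III-1's offspring. Probability of each recorded status — unaffected son IV-4: 1/2 if III-1 is X^K X^k, 1 if X^K X^K. (IV-3, IV-5: equally likely either way, so uninformative.)
Bayes: P(X^K X^k) = 1/2·1/2 / (1/2·1/2 + 1/2·1) = 1/3.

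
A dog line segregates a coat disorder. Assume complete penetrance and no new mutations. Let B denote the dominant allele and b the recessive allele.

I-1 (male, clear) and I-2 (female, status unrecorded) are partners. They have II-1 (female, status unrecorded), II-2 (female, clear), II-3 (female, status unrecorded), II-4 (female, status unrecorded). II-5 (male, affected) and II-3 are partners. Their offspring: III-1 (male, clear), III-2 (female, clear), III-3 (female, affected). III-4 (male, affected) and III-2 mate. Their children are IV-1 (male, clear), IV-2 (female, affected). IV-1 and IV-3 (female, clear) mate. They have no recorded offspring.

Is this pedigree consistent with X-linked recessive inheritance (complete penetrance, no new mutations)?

A consistent assignment under X-linked recessive exists: I-1 X^B Y, I-2 X^B X^b, II-1 X^B X^B, II-2 X^B X^B, II-3 X^B X^b, II-4 X^B X^B, II-5 X^b Y, III-1 X^B Y, III-2 X^B X^b, III-3 X^b X^b, III-4 X^b Y, IV-1 X^B Y, IV-2 X^b X^b, IV-3 X^B X^B.
In this assignment every recorded phenotype matches its genotype and every non-founder's genotype is obtainable from its parents' genotypes, so the pedigree is consistent.

Yes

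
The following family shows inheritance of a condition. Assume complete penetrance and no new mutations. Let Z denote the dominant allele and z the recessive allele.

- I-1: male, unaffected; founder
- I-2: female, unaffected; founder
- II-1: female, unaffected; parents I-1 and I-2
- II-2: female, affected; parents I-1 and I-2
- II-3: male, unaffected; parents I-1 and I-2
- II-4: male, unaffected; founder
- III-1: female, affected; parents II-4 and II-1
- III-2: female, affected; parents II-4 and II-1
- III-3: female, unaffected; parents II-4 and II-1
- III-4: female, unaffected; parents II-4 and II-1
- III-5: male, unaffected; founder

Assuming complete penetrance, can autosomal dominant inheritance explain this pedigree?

No

Under autosomal dominant, II-2 (affected, female) cannot arise from I-1 (unaffected) × I-2 (unaffected).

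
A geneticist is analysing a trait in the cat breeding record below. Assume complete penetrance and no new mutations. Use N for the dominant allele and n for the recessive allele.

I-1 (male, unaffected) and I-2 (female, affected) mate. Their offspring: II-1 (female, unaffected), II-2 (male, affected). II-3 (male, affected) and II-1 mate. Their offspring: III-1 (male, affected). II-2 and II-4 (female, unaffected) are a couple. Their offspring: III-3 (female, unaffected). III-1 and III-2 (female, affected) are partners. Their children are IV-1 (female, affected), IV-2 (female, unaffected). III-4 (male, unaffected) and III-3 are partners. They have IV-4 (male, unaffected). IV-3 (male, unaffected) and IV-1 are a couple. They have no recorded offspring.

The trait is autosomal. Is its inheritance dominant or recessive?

III-1 and III-2 are both affected yet have an unaffected child IV-2. Under a recessive model two affected parents are homozygous and every child would be affected, so the trait cannot be recessive.

dominant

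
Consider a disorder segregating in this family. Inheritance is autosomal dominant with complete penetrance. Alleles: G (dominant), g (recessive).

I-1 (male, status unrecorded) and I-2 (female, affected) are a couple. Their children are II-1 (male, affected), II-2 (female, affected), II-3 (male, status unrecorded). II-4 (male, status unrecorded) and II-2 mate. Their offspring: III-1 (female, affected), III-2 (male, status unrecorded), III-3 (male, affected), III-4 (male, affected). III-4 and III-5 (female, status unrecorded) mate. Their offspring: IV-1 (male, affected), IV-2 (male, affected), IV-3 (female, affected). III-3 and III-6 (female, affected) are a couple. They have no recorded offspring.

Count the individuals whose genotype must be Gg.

No individual's genotype is forced to Gg by the pedigree, so the count is 0.

0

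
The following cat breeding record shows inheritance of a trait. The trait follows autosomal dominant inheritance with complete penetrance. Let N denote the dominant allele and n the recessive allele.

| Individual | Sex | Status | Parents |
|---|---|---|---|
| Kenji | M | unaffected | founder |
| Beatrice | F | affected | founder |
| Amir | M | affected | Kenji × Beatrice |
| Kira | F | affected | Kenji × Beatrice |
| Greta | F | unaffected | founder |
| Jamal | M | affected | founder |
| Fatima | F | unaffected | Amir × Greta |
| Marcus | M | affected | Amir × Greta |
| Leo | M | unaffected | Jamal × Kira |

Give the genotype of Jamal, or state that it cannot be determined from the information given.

Nn

From phenotype alone, Jamal is NN or Nn.
Jamal is affected so carries N and passed n to Leo (nn), so Jamal is Nn.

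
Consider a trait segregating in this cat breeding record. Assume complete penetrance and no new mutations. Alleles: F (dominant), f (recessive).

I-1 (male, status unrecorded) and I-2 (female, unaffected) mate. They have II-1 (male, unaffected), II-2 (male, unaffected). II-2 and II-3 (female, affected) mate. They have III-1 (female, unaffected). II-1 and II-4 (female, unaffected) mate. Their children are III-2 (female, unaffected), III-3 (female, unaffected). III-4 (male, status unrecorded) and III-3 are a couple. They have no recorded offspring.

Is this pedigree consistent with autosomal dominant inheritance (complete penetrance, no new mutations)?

A consistent assignment under autosomal dominant exists: I-1 Ff, I-2 ff, II-1 ff, II-2 ff, II-3 Ff, II-4 ff, III-1 ff, III-2 ff, III-3 ff, III-4 FF.
In this assignment every recorded phenotype matches its genotype and every non-founder's genotype is obtainable from its parents' genotypes, so the pedigree is consistent.

Yes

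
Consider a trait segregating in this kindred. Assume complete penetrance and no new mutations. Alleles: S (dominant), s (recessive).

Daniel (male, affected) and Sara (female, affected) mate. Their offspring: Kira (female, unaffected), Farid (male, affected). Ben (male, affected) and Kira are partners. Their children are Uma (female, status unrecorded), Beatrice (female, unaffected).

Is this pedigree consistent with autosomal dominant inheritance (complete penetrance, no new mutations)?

A consistent assignment under autosomal dominant exists: Daniel Ss, Sara Ss, Kira ss, Farid SS, Ben Ss, Uma Ss, Beatrice ss.
In this assignment every recorded phenotype matches its genotype and every non-founder's genotype is obtainable from its parents' genotypes, so the pedigree is consistent.

Yes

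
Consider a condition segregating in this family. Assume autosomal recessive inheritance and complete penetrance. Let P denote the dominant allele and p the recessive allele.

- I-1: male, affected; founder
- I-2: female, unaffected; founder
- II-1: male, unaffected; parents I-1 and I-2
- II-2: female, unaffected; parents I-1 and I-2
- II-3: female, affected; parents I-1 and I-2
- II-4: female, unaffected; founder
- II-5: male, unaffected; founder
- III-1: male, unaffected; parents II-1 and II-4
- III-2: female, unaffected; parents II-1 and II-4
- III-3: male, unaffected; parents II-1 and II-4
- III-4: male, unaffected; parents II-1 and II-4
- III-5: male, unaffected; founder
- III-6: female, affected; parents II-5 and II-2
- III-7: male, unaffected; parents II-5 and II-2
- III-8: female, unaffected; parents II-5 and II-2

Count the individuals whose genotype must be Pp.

4

Obligate heterozygotes: I-2 is unaffected so carries P and passed p to II-3 (pp), so I-2 is Pp; II-1 is unaffected so carries P and received p from I-1 (pp), so II-1 is Pp; II-2 is unaffected so carries P and received p from I-1 (pp), so II-2 is Pp; II-5 is unaffected so carries P and passed p to III-6 (pp), so II-5 is Pp.
Every other individual is either homozygous by phenotype or has at least one consistent homozygous assignment, so the count is 4.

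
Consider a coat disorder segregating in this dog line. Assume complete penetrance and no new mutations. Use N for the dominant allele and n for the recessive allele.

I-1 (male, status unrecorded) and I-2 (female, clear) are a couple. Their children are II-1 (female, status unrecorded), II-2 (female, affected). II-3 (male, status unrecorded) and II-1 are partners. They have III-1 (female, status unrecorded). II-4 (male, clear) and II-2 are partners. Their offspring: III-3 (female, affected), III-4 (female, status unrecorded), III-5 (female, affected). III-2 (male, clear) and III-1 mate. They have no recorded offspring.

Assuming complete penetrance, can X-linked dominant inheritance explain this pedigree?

Yes

A consistent assignment under X-linked dominant exists: I-1 X^N Y, I-2 X^n X^n, II-1 X^N X^n, II-2 X^N X^n, II-3 X^N Y, II-4 X^n Y, III-1 X^N X^N, III-2 X^n Y, III-3 X^N X^n, III-4 X^N X^n, III-5 X^N X^n.
In this assignment every recorded phenotype matches its genotype and every non-founder's genotype is obtainable from its parents' genotypes, so the pedigree is consistent.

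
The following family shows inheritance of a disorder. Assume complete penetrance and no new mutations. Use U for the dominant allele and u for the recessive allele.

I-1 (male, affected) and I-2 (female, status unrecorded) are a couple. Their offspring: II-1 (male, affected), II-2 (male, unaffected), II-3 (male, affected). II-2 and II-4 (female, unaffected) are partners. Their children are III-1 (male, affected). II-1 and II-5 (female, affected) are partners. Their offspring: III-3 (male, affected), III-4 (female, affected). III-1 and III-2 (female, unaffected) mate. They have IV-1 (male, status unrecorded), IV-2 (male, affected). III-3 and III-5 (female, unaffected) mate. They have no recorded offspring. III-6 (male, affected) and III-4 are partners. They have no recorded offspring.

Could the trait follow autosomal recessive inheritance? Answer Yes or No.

A consistent assignment under autosomal recessive exists: I-1 uu, I-2 Uu, II-1 uu, II-2 Uu, II-3 uu, II-4 Uu, II-5 uu, III-1 uu, III-2 Uu, III-3 uu, III-4 uu, III-5 UU, III-6 uu, IV-1 Uu, IV-2 uu.
In this assignment every recorded phenotype matches its genotype and every non-founder's genotype is obtainable from its parents' genotypes, so the pedigree is consistent.

Yes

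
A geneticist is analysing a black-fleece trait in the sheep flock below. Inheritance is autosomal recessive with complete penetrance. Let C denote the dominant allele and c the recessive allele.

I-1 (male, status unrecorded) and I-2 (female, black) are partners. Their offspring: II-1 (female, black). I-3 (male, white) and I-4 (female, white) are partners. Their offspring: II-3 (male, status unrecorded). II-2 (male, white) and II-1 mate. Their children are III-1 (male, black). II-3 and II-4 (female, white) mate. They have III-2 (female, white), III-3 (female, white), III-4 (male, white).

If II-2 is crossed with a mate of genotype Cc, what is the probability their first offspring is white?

3/4

II-2 is white so carries C and passed c to III-1 (cc), so II-2 is Cc.
The cross gives 1/4 CC : 1/2 Cc : 1/4 cc, so P(offspring is white) = 3/4.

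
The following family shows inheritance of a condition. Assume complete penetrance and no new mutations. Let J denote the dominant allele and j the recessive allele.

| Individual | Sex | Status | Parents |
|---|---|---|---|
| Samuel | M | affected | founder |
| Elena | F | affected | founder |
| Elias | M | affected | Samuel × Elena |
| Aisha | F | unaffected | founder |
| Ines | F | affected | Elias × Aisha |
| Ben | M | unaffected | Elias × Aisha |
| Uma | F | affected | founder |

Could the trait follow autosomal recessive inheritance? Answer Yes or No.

A consistent assignment under autosomal recessive exists: Samuel jj, Elena jj, Elias jj, Aisha Jj, Ines jj, Ben Jj, Uma jj.
In this assignment every recorded phenotype matches its genotype and every non-founder's genotype is obtainable from its parents' genotypes, so the pedigree is consistent.

Yes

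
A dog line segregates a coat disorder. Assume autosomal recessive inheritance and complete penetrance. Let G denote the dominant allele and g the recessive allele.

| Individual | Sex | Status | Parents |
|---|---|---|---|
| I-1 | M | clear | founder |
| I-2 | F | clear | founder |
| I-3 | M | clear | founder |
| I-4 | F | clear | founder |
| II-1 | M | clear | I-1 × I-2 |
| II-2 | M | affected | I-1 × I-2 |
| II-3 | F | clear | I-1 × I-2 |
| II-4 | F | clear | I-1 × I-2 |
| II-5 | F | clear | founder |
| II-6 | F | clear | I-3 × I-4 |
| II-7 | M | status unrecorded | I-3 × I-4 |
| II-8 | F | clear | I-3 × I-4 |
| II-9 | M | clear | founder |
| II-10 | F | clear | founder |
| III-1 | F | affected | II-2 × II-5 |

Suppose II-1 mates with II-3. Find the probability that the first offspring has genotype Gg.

I-1 is clear so carries G and passed g to II-2 (gg), so I-1 is Gg.
I-2 is clear so carries G and passed g to II-2 (gg), so I-2 is Gg.
II-1 is a clear offspring of I-1 (Gg) × I-2 (Gg), whose cross gives 1/4 GG : 1/2 Gg : 1/4 gg; conditioning on being clear, II-1 is GG with probability 1/3, Gg with probability 2/3.
II-3 is a clear offspring of I-1 (Gg) × I-2 (Gg), whose cross gives 1/4 GG : 1/2 Gg : 1/4 gg; conditioning on being clear, II-3 is GG with probability 1/3, Gg with probability 2/3.
Summing over parental genotype combinations, P(offspring has genotype Gg) = 2/9·1/2 + 2/9·1/2 + 4/9·1/2 = 4/9.

4/9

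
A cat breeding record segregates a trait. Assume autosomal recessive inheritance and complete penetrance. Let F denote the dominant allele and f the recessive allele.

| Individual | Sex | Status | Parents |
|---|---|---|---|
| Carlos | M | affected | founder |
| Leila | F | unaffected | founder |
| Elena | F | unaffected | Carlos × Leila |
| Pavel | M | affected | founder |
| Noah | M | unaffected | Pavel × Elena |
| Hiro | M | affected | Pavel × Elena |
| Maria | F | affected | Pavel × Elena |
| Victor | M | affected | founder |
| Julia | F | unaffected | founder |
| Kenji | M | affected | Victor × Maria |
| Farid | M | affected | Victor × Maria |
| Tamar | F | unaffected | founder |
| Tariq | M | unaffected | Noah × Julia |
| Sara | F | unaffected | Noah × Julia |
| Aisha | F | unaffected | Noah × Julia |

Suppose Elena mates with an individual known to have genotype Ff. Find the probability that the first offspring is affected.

1/4

Elena is unaffected so carries F and received f from Carlos (ff), so Elena is Ff.
The cross gives 1/4 FF : 1/2 Ff : 1/4 ff, so P(offspring is affected) = 1/4.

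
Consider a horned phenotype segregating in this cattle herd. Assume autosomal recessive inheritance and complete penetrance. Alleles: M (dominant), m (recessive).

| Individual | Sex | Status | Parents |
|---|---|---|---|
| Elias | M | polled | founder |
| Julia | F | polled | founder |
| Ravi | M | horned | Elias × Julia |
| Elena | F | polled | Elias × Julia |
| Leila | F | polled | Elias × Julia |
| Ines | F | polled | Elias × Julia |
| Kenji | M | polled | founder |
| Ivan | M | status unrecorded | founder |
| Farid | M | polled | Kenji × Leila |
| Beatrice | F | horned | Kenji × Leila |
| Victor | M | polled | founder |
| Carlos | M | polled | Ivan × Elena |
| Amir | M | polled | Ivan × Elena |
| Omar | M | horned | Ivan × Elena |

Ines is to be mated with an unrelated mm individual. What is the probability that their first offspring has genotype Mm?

Elias is polled so carries M and passed m to Ravi (mm), so Elias is Mm.
Julia is polled so carries M and passed m to Ravi (mm), so Julia is Mm.
Ines is a polled offspring of Elias (Mm) × Julia (Mm), whose cross gives 1/4 MM : 1/2 Mm : 1/4 mm; conditioning on being polled, Ines is MM with probability 1/3, Mm with probability 2/3.
Summing over parental genotype combinations, P(offspring has genotype Mm) = 1/3·1 + 2/3·1/2 = 2/3.

2/3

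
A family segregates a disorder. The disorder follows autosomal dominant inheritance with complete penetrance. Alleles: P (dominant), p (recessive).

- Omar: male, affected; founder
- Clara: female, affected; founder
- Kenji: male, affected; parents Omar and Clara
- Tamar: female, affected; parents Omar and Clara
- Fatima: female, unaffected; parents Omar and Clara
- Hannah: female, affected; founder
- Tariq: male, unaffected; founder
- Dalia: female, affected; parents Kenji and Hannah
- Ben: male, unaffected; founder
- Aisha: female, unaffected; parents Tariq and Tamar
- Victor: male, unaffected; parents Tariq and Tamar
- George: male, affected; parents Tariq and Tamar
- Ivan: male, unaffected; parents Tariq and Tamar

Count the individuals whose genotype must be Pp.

4

Obligate heterozygotes: Omar is affected so carries P and passed p to Fatima (pp), so Omar is Pp; Clara is affected so carries P and passed p to Fatima (pp), so Clara is Pp; Tamar is affected so carries P and passed p to Aisha (pp), so Tamar is Pp; George is affected so carries P and received p from Tariq (pp), so George is Pp.
Every other individual is either homozygous by phenotype or has at least one consistent homozygous assignment, so the count is 4.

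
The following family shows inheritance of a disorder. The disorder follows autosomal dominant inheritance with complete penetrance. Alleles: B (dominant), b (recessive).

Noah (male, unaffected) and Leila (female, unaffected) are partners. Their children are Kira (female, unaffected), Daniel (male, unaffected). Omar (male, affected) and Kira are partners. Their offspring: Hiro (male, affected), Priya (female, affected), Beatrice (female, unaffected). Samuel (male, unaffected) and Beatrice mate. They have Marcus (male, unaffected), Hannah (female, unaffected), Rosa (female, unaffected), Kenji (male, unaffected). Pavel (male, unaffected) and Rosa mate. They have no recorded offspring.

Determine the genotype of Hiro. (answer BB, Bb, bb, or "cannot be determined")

Bb

From phenotype alone, Hiro is BB or Bb.
Hiro is affected so carries B and received b from Kira (bb), so Hiro is Bb.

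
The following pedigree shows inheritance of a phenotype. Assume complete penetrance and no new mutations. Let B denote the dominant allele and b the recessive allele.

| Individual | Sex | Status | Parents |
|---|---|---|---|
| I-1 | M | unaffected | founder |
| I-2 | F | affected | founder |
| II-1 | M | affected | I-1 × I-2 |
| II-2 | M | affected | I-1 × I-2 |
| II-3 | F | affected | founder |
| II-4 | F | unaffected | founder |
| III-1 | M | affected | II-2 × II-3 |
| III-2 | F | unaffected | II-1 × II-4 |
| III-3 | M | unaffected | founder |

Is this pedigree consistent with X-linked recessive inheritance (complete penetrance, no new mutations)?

Yes

A consistent assignment under X-linked recessive exists: I-1 X^B Y, I-2 X^b X^b, II-1 X^b Y, II-2 X^b Y, II-3 X^b X^b, II-4 X^B X^B, III-1 X^b Y, III-2 X^B X^b, III-3 X^B Y.
In this assignment every recorded phenotype matches its genotype and every non-founder's genotype is obtainable from its parents' genotypes, so the pedigree is consistent.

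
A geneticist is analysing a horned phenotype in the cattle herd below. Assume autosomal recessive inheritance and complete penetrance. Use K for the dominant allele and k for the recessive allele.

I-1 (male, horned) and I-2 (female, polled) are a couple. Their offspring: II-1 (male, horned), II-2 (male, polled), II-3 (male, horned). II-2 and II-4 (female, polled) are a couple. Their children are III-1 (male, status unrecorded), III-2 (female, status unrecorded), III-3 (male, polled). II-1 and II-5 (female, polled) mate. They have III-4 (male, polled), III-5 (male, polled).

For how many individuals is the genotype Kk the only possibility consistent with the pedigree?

Obligate heterozygotes: I-2 is polled so carries K and passed k to II-1 (kk), so I-2 is Kk; II-2 is polled so carries K and received k from I-1 (kk), so II-2 is Kk; III-4 is polled so carries K and received k from II-1 (kk), so III-4 is Kk; III-5 is polled so carries K and received k from II-1 (kk), so III-5 is Kk.
Every other individual is either homozygous by phenotype or has at least one consistent homozygous assignment, so the count is 4.

4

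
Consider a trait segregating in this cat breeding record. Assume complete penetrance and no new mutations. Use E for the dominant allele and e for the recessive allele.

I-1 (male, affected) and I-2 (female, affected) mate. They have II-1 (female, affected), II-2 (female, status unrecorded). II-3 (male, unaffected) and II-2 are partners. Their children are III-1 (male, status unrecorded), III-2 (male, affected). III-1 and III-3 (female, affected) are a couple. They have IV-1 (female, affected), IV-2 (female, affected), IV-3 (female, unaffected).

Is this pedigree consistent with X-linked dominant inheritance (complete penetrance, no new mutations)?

Yes

A consistent assignment under X-linked dominant exists: I-1 X^E Y, I-2 X^E X^e, II-1 X^E X^E, II-2 X^E X^e, II-3 X^e Y, III-1 X^e Y, III-2 X^E Y, III-3 X^E X^e, IV-1 X^E X^e, IV-2 X^E X^e, IV-3 X^e X^e.
In this assignment every recorded phenotype matches its genotype and every non-founder's genotype is obtainable from its parents' genotypes, so the pedigree is consistent.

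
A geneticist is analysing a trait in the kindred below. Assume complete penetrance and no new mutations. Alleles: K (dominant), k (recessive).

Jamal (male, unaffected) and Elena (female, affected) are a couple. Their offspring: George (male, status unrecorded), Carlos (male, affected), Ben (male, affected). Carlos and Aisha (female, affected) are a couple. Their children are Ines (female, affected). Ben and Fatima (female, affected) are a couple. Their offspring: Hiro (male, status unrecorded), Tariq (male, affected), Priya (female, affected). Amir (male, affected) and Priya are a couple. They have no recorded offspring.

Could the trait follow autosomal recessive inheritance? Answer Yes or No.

A consistent assignment under autosomal recessive exists: Jamal Kk, Elena kk, George Kk, Carlos kk, Ben kk, Aisha kk, Fatima kk, Ines kk, Hiro kk, Tariq kk, Priya kk, Amir kk.
In this assignment every recorded phenotype matches its genotype and every non-founder's genotype is obtainable from its parents' genotypes, so the pedigree is consistent.

Yes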